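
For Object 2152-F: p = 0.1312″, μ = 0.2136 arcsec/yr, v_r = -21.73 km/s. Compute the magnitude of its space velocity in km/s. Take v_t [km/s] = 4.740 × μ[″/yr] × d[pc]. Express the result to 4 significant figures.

d = 1/p = 1/0.1312″ = 7.622 pc.
v_t = 4.740 μ d = 4.740 × 0.2136 × 7.622 = 7.717 km/s.
v = √(v_r² + v_t²) = √((-21.73)² + 7.717²) = √531.745 = 23.06 km/s.

23.06 km/s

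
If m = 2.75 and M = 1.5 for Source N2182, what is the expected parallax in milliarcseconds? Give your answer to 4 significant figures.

56.23 mas

m − M = 2.75 − 1.5 = 1.25.
d = 10^((m−M)/5 + 1) = 10^1.250 = 17.783 pc.
p = 1/d = 1/17.783 = 0.056233 arcsec = 56.233 mas.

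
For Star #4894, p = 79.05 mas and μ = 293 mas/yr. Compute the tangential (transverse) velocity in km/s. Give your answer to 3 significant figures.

17.6 km/s

d = 1/p = 1/0.07905″ = 12.65 pc.
μ = 293 mas/yr = 0.293 ″/yr.
v_t = 4.74 × μ × d = 4.74 × 0.293 × 12.65 = 17.569 km/s.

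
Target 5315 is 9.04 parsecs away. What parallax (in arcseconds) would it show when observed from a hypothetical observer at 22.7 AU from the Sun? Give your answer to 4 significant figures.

p (arcsec) = B (AU) / d (pc).
p = 22.7 / 9.04 = 2.5111 arcsec.

2.511 arcsec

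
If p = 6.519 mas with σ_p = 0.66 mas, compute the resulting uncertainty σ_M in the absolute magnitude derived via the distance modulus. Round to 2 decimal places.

M = m − 5 log₁₀ d + 5 = m + 5 log₁₀ p + 5, so ∂M/∂p = 5/(p ln 10).
σ_M = (5/ln 10) · (σ_p/p) = 2.1715 × 0.66/6.519 = 2.1715 × 0.10124 = 0.21984.

σ_M = 0.22 mag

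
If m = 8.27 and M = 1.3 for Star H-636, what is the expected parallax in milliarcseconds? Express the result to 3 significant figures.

m − M = 8.27 − 1.3 = 6.97.
d = 10^((m−M)/5 + 1) = 10^2.394 = 247.74 pc.
p = 1/d = 1/247.74 = 0.0040365 arcsec = 4.0365 mas.

4.04 mas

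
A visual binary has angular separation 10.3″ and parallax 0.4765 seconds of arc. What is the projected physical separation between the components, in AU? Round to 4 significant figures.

21.62 AU

d = 1/p = 1/0.4765″ = 2.0986 pc.
At distance d (pc), an angle of θ arcsec spans θ·d AU: s = 10.3 × 2.0986 = 21.616 AU.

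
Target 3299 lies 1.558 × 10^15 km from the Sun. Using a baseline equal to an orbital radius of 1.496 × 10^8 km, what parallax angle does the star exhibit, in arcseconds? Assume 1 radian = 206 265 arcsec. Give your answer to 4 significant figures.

θ ≈ B/d = (1.496 × 10^8) / (1.558 × 10^15) = 9.6021 × 10^-8 rad.
In arcseconds: 9.6021 × 10^-8 × 206265 = 0.019806″.

0.01981 arcsec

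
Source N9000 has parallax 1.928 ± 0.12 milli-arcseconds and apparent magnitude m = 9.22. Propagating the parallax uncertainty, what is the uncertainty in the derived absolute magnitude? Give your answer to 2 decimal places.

M = m − 5 log₁₀ d + 5 = m + 5 log₁₀ p + 5, so ∂M/∂p = 5/(p ln 10).
σ_M = (5/ln 10) · (σ_p/p) = 2.1715 × 0.12/1.928 = 2.1715 × 0.062241 = 0.13516.

σ_M = 0.14 mag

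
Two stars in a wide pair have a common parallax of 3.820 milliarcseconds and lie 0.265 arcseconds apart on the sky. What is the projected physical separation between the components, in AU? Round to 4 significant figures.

69.37 AU

d = 1/p = 1/0.003820″ = 261.78 pc.
At distance d (pc), an angle of θ arcsec spans θ·d AU: s = 0.265 × 261.78 = 69.372 AU.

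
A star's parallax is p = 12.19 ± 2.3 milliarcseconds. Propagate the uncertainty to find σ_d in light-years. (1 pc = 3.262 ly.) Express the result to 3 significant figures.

d = 1/p, so σ_d = σ_p / p².
σ_d = 0.00230 / (0.01219)² = 0.00230 / 0.0001486 = 15.478 pc = 15.478 × 3.262 ly = 50.489 ly.

50.5 ly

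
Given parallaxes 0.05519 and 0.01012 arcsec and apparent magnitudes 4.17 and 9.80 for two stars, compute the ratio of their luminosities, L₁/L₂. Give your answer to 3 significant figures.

d₁ = 1/p₁ = 1/0.05519″ = 18.119 pc; d₂ = 1/p₂ = 1/0.01012″ = 98.814 pc.
M₁ = m₁ − 5 log₁₀ d₁ + 5 = 4.17 − 6.2907 + 5 = 2.8793.
M₂ = 9.80 − 9.9741 + 5 = 4.8259.
L₁/L₂ = 10^(0.4(M₂ − M₁)) = 10^(0.4 × 1.9466) = 10^0.77864 = 6.0068.

L₁/L₂ = 6.01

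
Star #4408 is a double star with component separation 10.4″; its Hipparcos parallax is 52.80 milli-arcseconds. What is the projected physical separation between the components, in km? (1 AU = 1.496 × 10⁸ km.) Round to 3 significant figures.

d = 1/p = 1/0.05280″ = 18.939 pc.
At distance d (pc), an angle of θ arcsec spans θ·d AU: s = 10.4 × 18.939 = 196.97 AU.
= 196.97 × 1.496 × 10⁸ km = 2.9467 × 10^10 km.

2.95 × 10^10 km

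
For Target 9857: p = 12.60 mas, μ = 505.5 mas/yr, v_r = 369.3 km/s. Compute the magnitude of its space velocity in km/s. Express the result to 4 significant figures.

d = 1/p = 1/0.01260″ = 79.365 pc.
μ = 505.5 mas/yr = 0.5055 ″/yr.
v_t = 4.740 μ d = 4.740 × 0.5055 × 79.365 = 190.16 km/s.
v = √(v_r² + v_t²) = √(369.3² + 190.16²) = √172543 = 415.38 km/s.

415.4 km/s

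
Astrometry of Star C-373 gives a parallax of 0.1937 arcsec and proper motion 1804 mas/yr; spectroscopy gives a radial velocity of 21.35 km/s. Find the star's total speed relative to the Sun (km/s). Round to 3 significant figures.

49.0 km/s

d = 1/p = 1/0.1937″ = 5.1626 pc.
μ = 1804 mas/yr = 1.804 ″/yr.
v_t = 4.740 μ d = 4.740 × 1.804 × 5.1626 = 44.145 km/s.
v = √(v_r² + v_t²) = √(21.35² + 44.145²) = √2404.6 = 49.037 km/s.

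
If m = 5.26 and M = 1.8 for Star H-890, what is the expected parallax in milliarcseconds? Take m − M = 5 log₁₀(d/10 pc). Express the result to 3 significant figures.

20.3 mas

m − M = 5.26 − 1.8 = 3.46.
d = 10^((m−M)/5 + 1) = 10^1.692 = 49.204 pc.
p = 1/d = 1/49.204 = 0.020324 arcsec = 20.324 mas.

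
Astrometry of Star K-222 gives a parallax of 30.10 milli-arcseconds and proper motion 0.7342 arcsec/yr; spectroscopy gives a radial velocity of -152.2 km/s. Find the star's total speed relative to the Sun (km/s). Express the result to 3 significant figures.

d = 1/p = 1/0.03010″ = 33.223 pc.
v_t = 4.740 μ d = 4.740 × 0.7342 × 33.223 = 115.62 km/s.
v = √(v_r² + v_t²) = √((-152.2)² + 115.62²) = √36532.8 = 191.14 km/s.

191 km/s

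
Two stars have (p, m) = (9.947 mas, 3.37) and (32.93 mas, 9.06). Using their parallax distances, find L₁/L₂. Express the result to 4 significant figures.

d₁ = 1/p₁ = 1/0.009947″ = 100.53 pc; d₂ = 1/p₂ = 1/0.03293″ = 30.367 pc.
M₁ = m₁ − 5 log₁₀ d₁ + 5 = 3.37 − 10.0115 + 5 = -1.6415.
M₂ = 9.06 − 7.4120 + 5 = 6.6480.
L₁/L₂ = 10^(0.4(M₂ − M₁)) = 10^(0.4 × 8.2895) = 10^3.31580 = 2069.2.

L₁/L₂ = 2069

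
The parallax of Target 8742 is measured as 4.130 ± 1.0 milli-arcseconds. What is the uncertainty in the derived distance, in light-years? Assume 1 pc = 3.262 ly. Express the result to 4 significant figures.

191.2 ly

d = 1/p, so σ_d = σ_p / p².
σ_d = 0.00100 / (0.004130)² = 0.00100 / 0.000017057 = 58.627 pc = 58.627 × 3.262 ly = 191.24 ly.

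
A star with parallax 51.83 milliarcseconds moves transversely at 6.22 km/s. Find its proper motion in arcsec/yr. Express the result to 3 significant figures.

d = 1/p = 1/0.05183″ = 19.294 pc.
μ = v_t / (4.74 d) = 6.22 / (4.74 × 19.294) = 6.22 / 91.454 = 0.068012 ″/yr.

0.0680 arcsec/yr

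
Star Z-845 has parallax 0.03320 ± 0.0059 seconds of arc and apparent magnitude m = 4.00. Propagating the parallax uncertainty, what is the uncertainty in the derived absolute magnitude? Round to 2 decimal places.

σ_M = 0.39 mag

M = m − 5 log₁₀ d + 5 = m + 5 log₁₀ p + 5, so ∂M/∂p = 5/(p ln 10).
σ_M = (5/ln 10) · (σ_p/p) = 2.1715 × 0.0059/0.03320 = 2.1715 × 0.17771 = 0.3859.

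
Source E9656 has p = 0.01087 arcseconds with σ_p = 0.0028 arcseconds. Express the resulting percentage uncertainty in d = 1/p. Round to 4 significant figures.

For d = 1/p, |σ_d/d| = |σ_p/p|.
σ_p/p = 0.0028 / 0.01087 = 0.25759 = 25.759%.

25.76%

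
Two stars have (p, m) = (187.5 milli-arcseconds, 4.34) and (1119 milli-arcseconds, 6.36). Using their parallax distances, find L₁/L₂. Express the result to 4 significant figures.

d₁ = 1/p₁ = 1/0.1875″ = 5.3333 pc; d₂ = 1/p₂ = 1/1.119″ = 0.89366 pc.
M₁ = m₁ − 5 log₁₀ d₁ + 5 = 4.34 − 3.6350 + 5 = 5.7050.
M₂ = 6.36 − (-0.2441) + 5 = 11.6041.
L₁/L₂ = 10^(0.4(M₂ − M₁)) = 10^(0.4 × 5.8991) = 10^2.35964 = 228.9.

L₁/L₂ = 228.9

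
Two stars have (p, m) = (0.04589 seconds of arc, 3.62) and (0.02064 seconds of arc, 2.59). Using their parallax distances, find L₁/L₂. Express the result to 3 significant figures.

L₁/L₂ = 0.0783

d₁ = 1/p₁ = 1/0.04589″ = 21.791 pc; d₂ = 1/p₂ = 1/0.02064″ = 48.45 pc.
M₁ = m₁ − 5 log₁₀ d₁ + 5 = 3.62 − 6.6914 + 5 = 1.9286.
M₂ = 2.59 − 8.4265 + 5 = -0.8365.
L₁/L₂ = 10^(0.4(M₂ − M₁)) = 10^(0.4 × (-2.7651)) = 10^(-1.10604) = 0.078336.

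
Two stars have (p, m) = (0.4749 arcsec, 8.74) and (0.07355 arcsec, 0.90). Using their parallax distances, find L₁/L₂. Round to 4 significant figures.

L₁/L₂ = 1.754 × 10^-5

d₁ = 1/p₁ = 1/0.4749″ = 2.1057 pc; d₂ = 1/p₂ = 1/0.07355″ = 13.596 pc.
M₁ = m₁ − 5 log₁₀ d₁ + 5 = 8.74 − 1.6170 + 5 = 12.1230.
M₂ = 0.90 − 5.6671 + 5 = 0.2329.
L₁/L₂ = 10^(0.4(M₂ − M₁)) = 10^(0.4 × (-11.8901)) = 10^(-4.75604) = 0.000017537.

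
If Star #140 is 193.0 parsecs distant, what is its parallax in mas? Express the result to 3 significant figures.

5.18 mas

p = 1/d = 1/193 = 0.0051813 arcsec.
= 0.0051813 × 1000 = 5.1813 mas.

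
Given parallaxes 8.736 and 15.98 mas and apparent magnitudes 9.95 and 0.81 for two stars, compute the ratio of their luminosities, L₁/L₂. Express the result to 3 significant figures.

L₁/L₂ = 0.000739

d₁ = 1/p₁ = 1/0.008736″ = 114.47 pc; d₂ = 1/p₂ = 1/0.01598″ = 62.578 pc.
M₁ = m₁ − 5 log₁₀ d₁ + 5 = 9.95 − 10.2935 + 5 = 4.6565.
M₂ = 0.81 − 8.9821 + 5 = -3.1721.
L₁/L₂ = 10^(0.4(M₂ − M₁)) = 10^(0.4 × (-7.8286)) = 10^(-3.13144) = 0.00073886.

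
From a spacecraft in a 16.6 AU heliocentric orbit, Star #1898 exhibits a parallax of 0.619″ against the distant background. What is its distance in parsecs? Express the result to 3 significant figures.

26.8 pc

With baseline B (in AU) and parallax p (in arcsec), d = B/p parsecs.
d = 16.6 / 0.619 = 26.817 pc.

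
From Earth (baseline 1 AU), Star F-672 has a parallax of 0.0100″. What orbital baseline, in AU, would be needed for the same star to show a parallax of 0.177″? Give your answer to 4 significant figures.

17.70 AU

Parallax scales linearly with baseline: p ∝ B, so B = p_target / p_Earth × 1 AU.
B = 0.177 / 0.0100 = 17.7 AU.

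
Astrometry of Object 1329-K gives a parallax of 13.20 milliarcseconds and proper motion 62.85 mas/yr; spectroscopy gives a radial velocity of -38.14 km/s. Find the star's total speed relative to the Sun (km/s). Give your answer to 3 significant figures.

d = 1/p = 1/0.01320″ = 75.758 pc.
μ = 62.85 mas/yr = 0.06285 ″/yr.
v_t = 4.740 μ d = 4.740 × 0.06285 × 75.758 = 22.569 km/s.
v = √(v_r² + v_t²) = √((-38.14)² + 22.569²) = √1964.02 = 44.317 km/s.

44.3 km/s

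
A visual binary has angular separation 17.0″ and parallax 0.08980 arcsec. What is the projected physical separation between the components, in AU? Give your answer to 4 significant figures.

189.3 AU

d = 1/p = 1/0.08980″ = 11.136 pc.
At distance d (pc), an angle of θ arcsec spans θ·d AU: s = 17.0 × 11.136 = 189.31 AU.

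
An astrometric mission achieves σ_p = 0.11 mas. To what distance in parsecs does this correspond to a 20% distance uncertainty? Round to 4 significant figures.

σ_d/d = σ_p/p, so the condition is σ_p/p ≤ 0.20, i.e. p ≥ σ_p/0.20.
p_min = 0.11/0.20 = 0.55 mas = 0.00055 arcsec.
d_max = 1/p_min = 1/0.00055 = 1818.2 pc.

1818 pc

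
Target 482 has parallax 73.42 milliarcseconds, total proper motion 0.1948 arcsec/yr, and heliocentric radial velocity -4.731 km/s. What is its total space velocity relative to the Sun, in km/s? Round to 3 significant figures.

13.4 km/s

d = 1/p = 1/0.07342″ = 13.62 pc.
v_t = 4.740 μ d = 4.740 × 0.1948 × 13.62 = 12.576 km/s.
v = √(v_r² + v_t²) = √((-4.731)² + 12.576²) = √180.538 = 13.436 km/s.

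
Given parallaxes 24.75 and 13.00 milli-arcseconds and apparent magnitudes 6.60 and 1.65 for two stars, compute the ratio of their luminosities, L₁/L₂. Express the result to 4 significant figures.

L₁/L₂ = 0.002889

d₁ = 1/p₁ = 1/0.02475″ = 40.404 pc; d₂ = 1/p₂ = 1/0.01300″ = 76.923 pc.
M₁ = m₁ − 5 log₁₀ d₁ + 5 = 6.60 − 8.0321 + 5 = 3.5679.
M₂ = 1.65 − 9.4303 + 5 = -2.7803.
L₁/L₂ = 10^(0.4(M₂ − M₁)) = 10^(0.4 × (-6.3482)) = 10^(-2.53928) = 0.0028888.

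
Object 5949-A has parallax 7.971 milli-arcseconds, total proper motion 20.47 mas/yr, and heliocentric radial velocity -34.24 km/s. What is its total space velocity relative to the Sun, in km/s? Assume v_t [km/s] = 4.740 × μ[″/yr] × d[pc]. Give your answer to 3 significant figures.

36.3 km/s

d = 1/p = 1/0.007971″ = 125.45 pc.
μ = 20.47 mas/yr = 0.02047 ″/yr.
v_t = 4.740 μ d = 4.740 × 0.02047 × 125.45 = 12.172 km/s.
v = √(v_r² + v_t²) = √((-34.24)² + 12.172²) = √1320.54 = 36.339 km/s.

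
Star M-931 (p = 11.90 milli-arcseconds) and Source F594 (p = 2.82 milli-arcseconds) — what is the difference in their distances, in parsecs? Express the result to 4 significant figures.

d_A = 1/0.01190″ = 84.034 pc; d_B = 1/0.002820″ = 354.61 pc.
|d_B − d_A| = |354.61 − 84.034| = 270.58 pc.

270.6 pc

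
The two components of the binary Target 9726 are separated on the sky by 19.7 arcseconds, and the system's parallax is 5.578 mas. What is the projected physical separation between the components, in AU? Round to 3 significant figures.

3530 AU

d = 1/p = 1/0.005578″ = 179.28 pc.
At distance d (pc), an angle of θ arcsec spans θ·d AU: s = 19.7 × 179.28 = 3531.8 AU.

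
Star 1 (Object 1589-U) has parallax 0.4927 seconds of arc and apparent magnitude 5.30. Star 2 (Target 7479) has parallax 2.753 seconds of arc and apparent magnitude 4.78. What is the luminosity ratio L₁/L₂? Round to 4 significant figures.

d₁ = 1/p₁ = 1/0.4927″ = 2.0296 pc; d₂ = 1/p₂ = 1/2.753″ = 0.36324 pc.
M₁ = m₁ − 5 log₁₀ d₁ + 5 = 5.30 − 1.5371 + 5 = 8.7629.
M₂ = 4.78 − (-2.1990) + 5 = 11.9790.
L₁/L₂ = 10^(0.4(M₂ − M₁)) = 10^(0.4 × 3.2161) = 10^1.28644 = 19.339.

L₁/L₂ = 19.34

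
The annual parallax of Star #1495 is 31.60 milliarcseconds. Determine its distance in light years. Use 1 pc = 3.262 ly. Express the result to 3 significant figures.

p = 31.60 milliarcseconds = 0.03160 arcsec.
d = 1/p = 1/0.03160 = 31.646 pc.
In light-years: 31.646 × 3.262 = 103.23 ly.

103 light years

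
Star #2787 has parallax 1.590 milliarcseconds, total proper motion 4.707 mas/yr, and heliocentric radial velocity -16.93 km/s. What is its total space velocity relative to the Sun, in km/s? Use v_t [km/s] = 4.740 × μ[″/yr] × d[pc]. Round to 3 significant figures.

22.0 km/s

d = 1/p = 1/0.001590″ = 628.93 pc.
μ = 4.707 mas/yr = 0.004707 ″/yr.
v_t = 4.740 μ d = 4.740 × 0.004707 × 628.93 = 14.032 km/s.
v = √(v_r² + v_t²) = √((-16.93)² + 14.032²) = √483.522 = 21.989 km/s.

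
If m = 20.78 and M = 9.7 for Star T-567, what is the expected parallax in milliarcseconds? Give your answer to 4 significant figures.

m − M = 20.78 − 9.7 = 11.08.
d = 10^((m−M)/5 + 1) = 10^3.216 = 1644.4 pc.
p = 1/d = 1/1644.4 = 0.00060812 arcsec = 0.60812 mas.

0.6081 mas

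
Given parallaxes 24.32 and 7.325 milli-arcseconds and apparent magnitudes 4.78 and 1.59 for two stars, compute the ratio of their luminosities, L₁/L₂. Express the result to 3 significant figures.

d₁ = 1/p₁ = 1/0.02432″ = 41.118 pc; d₂ = 1/p₂ = 1/0.007325″ = 136.52 pc.
M₁ = m₁ − 5 log₁₀ d₁ + 5 = 4.78 − 8.0702 + 5 = 1.7098.
M₂ = 1.59 − 10.6760 + 5 = -4.0860.
L₁/L₂ = 10^(0.4(M₂ − M₁)) = 10^(0.4 × (-5.7958)) = 10^(-2.31832) = 0.0048049.

L₁/L₂ = 0.00480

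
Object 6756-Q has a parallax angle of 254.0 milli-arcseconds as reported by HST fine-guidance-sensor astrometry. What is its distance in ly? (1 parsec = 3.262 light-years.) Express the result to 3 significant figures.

p = 254.0 milli-arcseconds = 0.2540 arcsec.
d = 1/p = 1/0.2540 = 3.937 pc.
In light-years: 3.937 × 3.262 = 12.842 ly.

12.8 ly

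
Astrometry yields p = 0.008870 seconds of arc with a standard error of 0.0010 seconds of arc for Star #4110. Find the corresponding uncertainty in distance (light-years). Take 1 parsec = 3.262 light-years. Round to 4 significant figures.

d = 1/p, so σ_d = σ_p / p².
σ_d = 0.00100 / (0.008870)² = 0.00100 / 0.000078677 = 12.71 pc = 12.71 × 3.262 ly = 41.46 ly.

41.46 ly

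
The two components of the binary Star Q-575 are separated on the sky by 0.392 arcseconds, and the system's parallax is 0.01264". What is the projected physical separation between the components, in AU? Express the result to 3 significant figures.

d = 1/p = 1/0.01264″ = 79.114 pc.
At distance d (pc), an angle of θ arcsec spans θ·d AU: s = 0.392 × 79.114 = 31.013 AU.

31.0 AU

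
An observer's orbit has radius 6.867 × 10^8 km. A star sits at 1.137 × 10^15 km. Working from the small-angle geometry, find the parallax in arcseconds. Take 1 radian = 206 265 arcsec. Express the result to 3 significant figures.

0.125 arcsec

θ ≈ B/d = (6.867 × 10^8) / (1.137 × 10^15) = 6.0396 × 10^-7 rad.
In arcseconds: 6.0396 × 10^-7 × 206265 = 0.12458″.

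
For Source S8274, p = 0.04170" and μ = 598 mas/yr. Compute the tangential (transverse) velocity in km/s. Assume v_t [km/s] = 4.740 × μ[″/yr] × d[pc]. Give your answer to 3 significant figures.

68.0 km/s

d = 1/p = 1/0.04170″ = 23.981 pc.
μ = 598 mas/yr = 0.598 ″/yr.
v_t = 4.74 × μ × d = 4.74 × 0.598 × 23.981 = 67.975 km/s.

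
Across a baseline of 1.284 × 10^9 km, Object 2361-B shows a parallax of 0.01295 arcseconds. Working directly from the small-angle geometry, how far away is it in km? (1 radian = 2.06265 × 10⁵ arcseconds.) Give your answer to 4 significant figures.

θ = 0.01295″ = 0.01295/206265 = 6.2783 × 10^-8 rad.
d = B/θ = (1.284 × 10^9) / (6.2783 × 10^-8) = 2.0451 × 10^16 km.

2.045 × 10^16 km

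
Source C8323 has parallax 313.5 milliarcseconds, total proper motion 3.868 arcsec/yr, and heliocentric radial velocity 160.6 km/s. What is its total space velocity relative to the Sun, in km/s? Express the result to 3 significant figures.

171 km/s

d = 1/p = 1/0.3135″ = 3.1898 pc.
v_t = 4.740 μ d = 4.740 × 3.868 × 3.1898 = 58.483 km/s.
v = √(v_r² + v_t²) = √(160.6² + 58.483²) = √29212.6 = 170.92 km/s.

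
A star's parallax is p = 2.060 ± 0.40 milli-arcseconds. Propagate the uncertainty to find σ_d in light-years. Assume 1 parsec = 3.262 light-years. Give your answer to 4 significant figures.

307.5 ly

d = 1/p, so σ_d = σ_p / p².
σ_d = 0.000400 / (0.002060)² = 0.000400 / 0.0000042436 = 94.26 pc = 94.26 × 3.262 ly = 307.48 ly.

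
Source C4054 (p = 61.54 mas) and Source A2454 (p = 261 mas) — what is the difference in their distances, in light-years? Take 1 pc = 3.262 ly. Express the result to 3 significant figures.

d_A = 1/0.06154″ = 16.25 pc; d_B = 1/0.2610″ = 3.8314 pc.
|d_B − d_A| = |3.8314 − 16.25| = 12.419 pc = 12.419 × 3.262 ly = 40.511 ly.

40.5 ly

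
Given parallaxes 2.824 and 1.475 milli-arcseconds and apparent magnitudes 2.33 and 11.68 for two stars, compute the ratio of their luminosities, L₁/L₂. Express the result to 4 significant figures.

d₁ = 1/p₁ = 1/0.002824″ = 354.11 pc; d₂ = 1/p₂ = 1/0.001475″ = 677.97 pc.
M₁ = m₁ − 5 log₁₀ d₁ + 5 = 2.33 − 12.7457 + 5 = -5.4157.
M₂ = 11.68 − 14.1561 + 5 = 2.5239.
L₁/L₂ = 10^(0.4(M₂ − M₁)) = 10^(0.4 × 7.9396) = 10^3.17584 = 1499.1.

L₁/L₂ = 1499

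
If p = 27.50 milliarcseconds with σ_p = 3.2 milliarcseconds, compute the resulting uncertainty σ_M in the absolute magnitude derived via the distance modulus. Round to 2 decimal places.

σ_M = 0.25 mag

M = m − 5 log₁₀ d + 5 = m + 5 log₁₀ p + 5, so ∂M/∂p = 5/(p ln 10).
σ_M = (5/ln 10) · (σ_p/p) = 2.1715 × 3.2/27.50 = 2.1715 × 0.11636 = 0.25268.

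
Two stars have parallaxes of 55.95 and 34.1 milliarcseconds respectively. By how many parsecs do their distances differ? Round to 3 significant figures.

11.5 pc

d_A = 1/0.05595″ = 17.873 pc; d_B = 1/0.03410″ = 29.326 pc.
|d_B − d_A| = |29.326 − 17.873| = 11.453 pc.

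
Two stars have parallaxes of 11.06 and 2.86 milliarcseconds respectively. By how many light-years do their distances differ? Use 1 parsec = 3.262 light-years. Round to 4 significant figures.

d_A = 1/0.01106″ = 90.416 pc; d_B = 1/0.002860″ = 349.65 pc.
|d_B − d_A| = |349.65 − 90.416| = 259.23 pc = 259.23 × 3.262 ly = 845.61 ly.

845.6 ly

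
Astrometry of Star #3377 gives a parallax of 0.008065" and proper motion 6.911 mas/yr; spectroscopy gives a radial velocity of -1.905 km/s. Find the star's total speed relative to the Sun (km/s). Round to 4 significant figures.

4.486 km/s

d = 1/p = 1/0.008065″ = 123.99 pc.
μ = 6.911 mas/yr = 0.006911 ″/yr.
v_t = 4.740 μ d = 4.740 × 0.006911 × 123.99 = 4.0617 km/s.
v = √(v_r² + v_t²) = √((-1.905)² + 4.0617²) = √20.1264 = 4.4862 km/s.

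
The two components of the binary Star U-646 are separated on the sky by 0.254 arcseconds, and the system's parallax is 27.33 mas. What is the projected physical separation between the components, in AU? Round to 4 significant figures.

9.294 AU

d = 1/p = 1/0.02733″ = 36.59 pc.
At distance d (pc), an angle of θ arcsec spans θ·d AU: s = 0.254 × 36.59 = 9.2939 AU.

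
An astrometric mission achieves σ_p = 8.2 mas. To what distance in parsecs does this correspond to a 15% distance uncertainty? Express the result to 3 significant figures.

σ_d/d = σ_p/p, so the condition is σ_p/p ≤ 0.15, i.e. p ≥ σ_p/0.15.
p_min = 8.2/0.15 = 54.667 mas = 0.054667 arcsec.
d_max = 1/p_min = 1/0.054667 = 18.293 pc.

18.3 pc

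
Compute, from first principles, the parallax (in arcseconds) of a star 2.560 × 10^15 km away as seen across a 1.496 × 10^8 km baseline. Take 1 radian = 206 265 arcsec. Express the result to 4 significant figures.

θ ≈ B/d = (1.496 × 10^8) / (2.560 × 10^15) = 5.8438 × 10^-8 rad.
In arcseconds: 5.8438 × 10^-8 × 206265 = 0.012054″.

0.01205 arcsec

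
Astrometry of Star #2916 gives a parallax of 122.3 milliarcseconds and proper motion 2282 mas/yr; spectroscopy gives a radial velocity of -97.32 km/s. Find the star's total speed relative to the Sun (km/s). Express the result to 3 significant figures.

132 km/s

d = 1/p = 1/0.1223″ = 8.1766 pc.
μ = 2282 mas/yr = 2.282 ″/yr.
v_t = 4.740 μ d = 4.740 × 2.282 × 8.1766 = 88.444 km/s.
v = √(v_r² + v_t²) = √((-97.32)² + 88.444²) = √17293.5 = 131.5 km/s.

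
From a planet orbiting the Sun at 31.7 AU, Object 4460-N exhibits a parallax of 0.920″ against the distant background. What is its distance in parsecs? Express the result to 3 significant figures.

With baseline B (in AU) and parallax p (in arcsec), d = B/p parsecs.
d = 31.7 / 0.920 = 34.457 pc.

34.5 pc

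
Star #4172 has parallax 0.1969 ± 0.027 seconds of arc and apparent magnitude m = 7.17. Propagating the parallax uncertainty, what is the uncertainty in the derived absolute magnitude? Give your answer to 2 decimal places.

σ_M = 0.30 mag

M = m − 5 log₁₀ d + 5 = m + 5 log₁₀ p + 5, so ∂M/∂p = 5/(p ln 10).
σ_M = (5/ln 10) · (σ_p/p) = 2.1715 × 0.027/0.1969 = 2.1715 × 0.13713 = 0.29778.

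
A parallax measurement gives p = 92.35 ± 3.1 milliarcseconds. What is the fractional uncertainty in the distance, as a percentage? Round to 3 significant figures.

3.36%

For d = 1/p, |σ_d/d| = |σ_p/p|.
σ_p/p = 3.1 / 92.35 = 0.033568 = 3.3568%.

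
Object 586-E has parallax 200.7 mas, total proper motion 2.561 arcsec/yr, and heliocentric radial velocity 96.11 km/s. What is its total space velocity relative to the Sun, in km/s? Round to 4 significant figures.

113.6 km/s

d = 1/p = 1/0.2007″ = 4.9826 pc.
v_t = 4.740 μ d = 4.740 × 2.561 × 4.9826 = 60.484 km/s.
v = √(v_r² + v_t²) = √(96.11² + 60.484²) = √12895.4 = 113.56 km/s.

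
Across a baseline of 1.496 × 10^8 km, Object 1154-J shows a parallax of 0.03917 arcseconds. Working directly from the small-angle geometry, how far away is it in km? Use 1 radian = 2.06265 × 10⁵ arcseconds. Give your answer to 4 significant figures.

θ = 0.03917″ = 0.03917/206265 = 1.8990 × 10^-7 rad.
d = B/θ = (1.496 × 10^8) / (1.8990 × 10^-7) = 7.8778 × 10^14 km.

7.878 × 10^14 km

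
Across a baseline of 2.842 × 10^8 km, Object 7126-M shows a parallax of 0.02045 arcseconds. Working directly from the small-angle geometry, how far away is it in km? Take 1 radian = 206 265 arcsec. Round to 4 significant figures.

2.867 × 10^15 km

θ = 0.02045″ = 0.02045/206265 = 9.9144 × 10^-8 rad.
d = B/θ = (2.842 × 10^8) / (9.9144 × 10^-8) = 2.8665 × 10^15 km.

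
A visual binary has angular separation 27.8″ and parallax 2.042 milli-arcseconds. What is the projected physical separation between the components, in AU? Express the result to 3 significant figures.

13600 AU

d = 1/p = 1/0.002042″ = 489.72 pc.
At distance d (pc), an angle of θ arcsec spans θ·d AU: s = 27.8 × 489.72 = 13614 AU.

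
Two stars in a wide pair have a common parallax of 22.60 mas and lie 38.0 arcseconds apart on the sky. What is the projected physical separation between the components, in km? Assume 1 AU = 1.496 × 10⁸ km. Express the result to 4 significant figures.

d = 1/p = 1/0.02260″ = 44.248 pc.
At distance d (pc), an angle of θ arcsec spans θ·d AU: s = 38.0 × 44.248 = 1681.4 AU.
= 1681.4 × 1.496 × 10⁸ km = 2.5154 × 10^11 km.

2.515 × 10^11 km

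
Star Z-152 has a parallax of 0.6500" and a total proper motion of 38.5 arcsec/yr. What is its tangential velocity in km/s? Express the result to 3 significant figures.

281 km/s

d = 1/p = 1/0.6500″ = 1.5385 pc.
v_t = 4.74 × μ × d = 4.74 × 38.5 × 1.5385 = 280.76 km/s.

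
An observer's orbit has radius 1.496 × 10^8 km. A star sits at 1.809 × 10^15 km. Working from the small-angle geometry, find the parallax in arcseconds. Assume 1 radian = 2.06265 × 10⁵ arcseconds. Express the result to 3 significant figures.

0.0171 arcsec

θ ≈ B/d = (1.496 × 10^8) / (1.809 × 10^15) = 8.2698 × 10^-8 rad.
In arcseconds: 8.2698 × 10^-8 × 206265 = 0.017058″.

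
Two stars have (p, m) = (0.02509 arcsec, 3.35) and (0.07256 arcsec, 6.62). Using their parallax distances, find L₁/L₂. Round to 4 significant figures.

L₁/L₂ = 170.0

d₁ = 1/p₁ = 1/0.02509″ = 39.857 pc; d₂ = 1/p₂ = 1/0.07256″ = 13.782 pc.
M₁ = m₁ − 5 log₁₀ d₁ + 5 = 3.35 − 8.0025 + 5 = 0.3475.
M₂ = 6.62 − 5.6966 + 5 = 5.9234.
L₁/L₂ = 10^(0.4(M₂ − M₁)) = 10^(0.4 × 5.5759) = 10^2.23036 = 169.97.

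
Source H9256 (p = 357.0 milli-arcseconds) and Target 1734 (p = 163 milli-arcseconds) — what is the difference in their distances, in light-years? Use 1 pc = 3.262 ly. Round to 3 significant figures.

d_A = 1/0.3570″ = 2.8011 pc; d_B = 1/0.1630″ = 6.135 pc.
|d_B − d_A| = |6.135 − 2.8011| = 3.3339 pc = 3.3339 × 3.262 ly = 10.875 ly.

10.9 ly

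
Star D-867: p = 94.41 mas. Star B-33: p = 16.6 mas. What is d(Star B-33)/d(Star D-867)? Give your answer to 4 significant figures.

5.687

Since d = 1/p, d_B/d_A = p_A/p_B.
= 94.41 / 16.6 = 5.6873.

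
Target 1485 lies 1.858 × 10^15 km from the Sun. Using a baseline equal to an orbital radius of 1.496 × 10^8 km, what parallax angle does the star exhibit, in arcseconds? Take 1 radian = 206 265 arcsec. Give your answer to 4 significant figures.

θ ≈ B/d = (1.496 × 10^8) / (1.858 × 10^15) = 8.0517 × 10^-8 rad.
In arcseconds: 8.0517 × 10^-8 × 206265 = 0.016608″.

0.01661 arcsec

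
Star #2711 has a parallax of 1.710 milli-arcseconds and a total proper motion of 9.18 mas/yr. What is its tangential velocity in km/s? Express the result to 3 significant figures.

d = 1/p = 1/0.001710″ = 584.8 pc.
μ = 9.18 mas/yr = 0.00918 ″/yr.
v_t = 4.74 × μ × d = 4.74 × 0.00918 × 584.8 = 25.447 km/s.

25.4 km/s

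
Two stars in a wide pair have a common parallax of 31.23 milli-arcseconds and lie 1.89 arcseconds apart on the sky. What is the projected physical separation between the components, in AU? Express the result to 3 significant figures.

60.5 AU

d = 1/p = 1/0.03123″ = 32.02 pc.
At distance d (pc), an angle of θ arcsec spans θ·d AU: s = 1.89 × 32.02 = 60.518 AU.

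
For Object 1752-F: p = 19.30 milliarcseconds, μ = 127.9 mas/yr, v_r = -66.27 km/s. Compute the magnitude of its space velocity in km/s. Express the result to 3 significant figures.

73.3 km/s

d = 1/p = 1/0.01930″ = 51.813 pc.
μ = 127.9 mas/yr = 0.1279 ″/yr.
v_t = 4.740 μ d = 4.740 × 0.1279 × 51.813 = 31.411 km/s.
v = √(v_r² + v_t²) = √((-66.27)² + 31.411²) = √5378.36 = 73.337 km/s.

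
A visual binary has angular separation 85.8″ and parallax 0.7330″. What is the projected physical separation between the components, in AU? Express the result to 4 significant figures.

117.1 AU

d = 1/p = 1/0.7330″ = 1.3643 pc.
At distance d (pc), an angle of θ arcsec spans θ·d AU: s = 85.8 × 1.3643 = 117.06 AU.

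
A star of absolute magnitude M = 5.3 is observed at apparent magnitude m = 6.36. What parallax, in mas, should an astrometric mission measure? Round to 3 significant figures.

61.4 mas

m − M = 6.36 − 5.3 = 1.06.
d = 10^((m−M)/5 + 1) = 10^1.212 = 16.293 pc.
p = 1/d = 1/16.293 = 0.061376 arcsec = 61.376 mas.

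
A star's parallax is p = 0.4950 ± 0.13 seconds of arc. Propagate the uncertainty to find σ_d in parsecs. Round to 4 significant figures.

0.5306 pc

d = 1/p, so σ_d = σ_p / p².
σ_d = 0.130 / (0.4950)² = 0.130 / 0.24503 = 0.53055 pc.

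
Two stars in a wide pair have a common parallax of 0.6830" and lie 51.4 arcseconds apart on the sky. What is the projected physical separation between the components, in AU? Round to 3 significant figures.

75.3 AU

d = 1/p = 1/0.6830″ = 1.4641 pc.
At distance d (pc), an angle of θ arcsec spans θ·d AU: s = 51.4 × 1.4641 = 75.255 AU.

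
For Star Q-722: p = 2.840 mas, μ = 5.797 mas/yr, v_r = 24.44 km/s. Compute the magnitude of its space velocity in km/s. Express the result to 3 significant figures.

26.3 km/s

d = 1/p = 1/0.002840″ = 352.11 pc.
μ = 5.797 mas/yr = 0.005797 ″/yr.
v_t = 4.740 μ d = 4.740 × 0.005797 × 352.11 = 9.6752 km/s.
v = √(v_r² + v_t²) = √(24.44² + 9.6752²) = √690.923 = 26.285 km/s.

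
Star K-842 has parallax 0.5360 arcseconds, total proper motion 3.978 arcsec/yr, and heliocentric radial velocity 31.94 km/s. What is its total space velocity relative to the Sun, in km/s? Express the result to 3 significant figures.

47.5 km/s

d = 1/p = 1/0.5360″ = 1.8657 pc.
v_t = 4.740 μ d = 4.740 × 3.978 × 1.8657 = 35.179 km/s.
v = √(v_r² + v_t²) = √(31.94² + 35.179²) = √2257.73 = 47.516 km/s.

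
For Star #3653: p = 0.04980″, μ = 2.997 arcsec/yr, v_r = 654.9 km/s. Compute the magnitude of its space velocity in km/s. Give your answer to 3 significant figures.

714 km/s

d = 1/p = 1/0.04980″ = 20.08 pc.
v_t = 4.740 μ d = 4.740 × 2.997 × 20.08 = 285.25 km/s.
v = √(v_r² + v_t²) = √(654.9² + 285.25²) = √510262 = 714.33 km/s.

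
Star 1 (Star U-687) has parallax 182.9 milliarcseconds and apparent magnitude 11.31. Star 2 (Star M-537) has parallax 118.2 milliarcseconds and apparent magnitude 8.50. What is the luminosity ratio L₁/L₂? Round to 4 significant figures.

d₁ = 1/p₁ = 1/0.1829″ = 5.4675 pc; d₂ = 1/p₂ = 1/0.1182″ = 8.4602 pc.
M₁ = m₁ − 5 log₁₀ d₁ + 5 = 11.31 − 3.6889 + 5 = 12.6211.
M₂ = 8.50 − 4.6369 + 5 = 8.8631.
L₁/L₂ = 10^(0.4(M₂ − M₁)) = 10^(0.4 × (-3.7580)) = 10^(-1.50320) = 0.031391.

L₁/L₂ = 0.03139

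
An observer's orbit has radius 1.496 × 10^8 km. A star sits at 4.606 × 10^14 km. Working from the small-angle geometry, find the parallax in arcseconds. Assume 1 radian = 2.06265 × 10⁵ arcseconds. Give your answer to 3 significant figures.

θ ≈ B/d = (1.496 × 10^8) / (4.606 × 10^14) = 3.2479 × 10^-7 rad.
In arcseconds: 3.2479 × 10^-7 × 206265 = 0.066993″.

0.0670 arcsec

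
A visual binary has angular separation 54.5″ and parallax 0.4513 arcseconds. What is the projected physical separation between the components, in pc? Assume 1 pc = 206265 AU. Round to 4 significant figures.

0.0005855 pc

d = 1/p = 1/0.4513″ = 2.2158 pc.
At distance d (pc), an angle of θ arcsec spans θ·d AU: s = 54.5 × 2.2158 = 120.76 AU.
= 120.76 / 206265 = 0.00058546 pc.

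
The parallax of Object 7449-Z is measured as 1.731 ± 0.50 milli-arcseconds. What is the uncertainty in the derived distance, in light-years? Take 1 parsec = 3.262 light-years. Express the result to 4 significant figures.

d = 1/p, so σ_d = σ_p / p².
σ_d = 0.000500 / (0.001731)² = 0.000500 / 0.0000029964 = 166.87 pc = 166.87 × 3.262 ly = 544.33 ly.

544.3 ly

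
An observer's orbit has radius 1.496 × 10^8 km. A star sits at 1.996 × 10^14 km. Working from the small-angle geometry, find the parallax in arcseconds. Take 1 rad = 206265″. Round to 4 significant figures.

0.1546 arcsec

θ ≈ B/d = (1.496 × 10^8) / (1.996 × 10^14) = 7.4950 × 10^-7 rad.
In arcseconds: 7.4950 × 10^-7 × 206265 = 0.1546″.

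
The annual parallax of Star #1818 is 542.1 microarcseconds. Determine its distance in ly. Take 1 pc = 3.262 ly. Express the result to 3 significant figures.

p = 542.1 microarcseconds = 0.0005421 arcsec.
d = 1/p = 1/0.0005421 = 1844.7 pc.
In light-years: 1844.7 × 3.262 = 6017.4 ly.

6020 ly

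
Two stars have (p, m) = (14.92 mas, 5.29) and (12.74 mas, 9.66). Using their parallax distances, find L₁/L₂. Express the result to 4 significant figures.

d₁ = 1/p₁ = 1/0.01492″ = 67.024 pc; d₂ = 1/p₂ = 1/0.01274″ = 78.493 pc.
M₁ = m₁ − 5 log₁₀ d₁ + 5 = 5.29 − 9.1312 + 5 = 1.1588.
M₂ = 9.66 − 9.4742 + 5 = 5.1858.
L₁/L₂ = 10^(0.4(M₂ − M₁)) = 10^(0.4 × 4.0270) = 10^1.61080 = 40.813.

L₁/L₂ = 40.81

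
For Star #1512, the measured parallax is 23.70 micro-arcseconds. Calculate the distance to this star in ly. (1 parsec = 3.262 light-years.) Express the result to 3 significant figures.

p = 23.70 micro-arcseconds = 0.00002370 arcsec.
d = 1/p = 1/0.00002370 = 42194 pc.
In light-years: 42194 × 3.262 = 1.3764 × 10^5 ly.

138000 ly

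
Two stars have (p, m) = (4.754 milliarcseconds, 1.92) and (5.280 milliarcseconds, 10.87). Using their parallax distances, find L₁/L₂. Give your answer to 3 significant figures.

L₁/L₂ = 4690

d₁ = 1/p₁ = 1/0.004754″ = 210.35 pc; d₂ = 1/p₂ = 1/0.005280″ = 189.39 pc.
M₁ = m₁ − 5 log₁₀ d₁ + 5 = 1.92 − 11.6147 + 5 = -4.6947.
M₂ = 10.87 − 11.3868 + 5 = 4.4832.
L₁/L₂ = 10^(0.4(M₂ − M₁)) = 10^(0.4 × 9.1779) = 10^3.67116 = 4689.9.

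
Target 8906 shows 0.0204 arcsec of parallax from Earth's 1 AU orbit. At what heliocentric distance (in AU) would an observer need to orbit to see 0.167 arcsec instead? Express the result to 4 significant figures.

Parallax scales linearly with baseline: p ∝ B, so B = p_target / p_Earth × 1 AU.
B = 0.167 / 0.0204 = 8.1863 AU.

8.186 AU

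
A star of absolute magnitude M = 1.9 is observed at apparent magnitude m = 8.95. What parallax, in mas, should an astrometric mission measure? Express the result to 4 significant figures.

m − M = 8.95 − 1.9 = 7.05.
d = 10^((m−M)/5 + 1) = 10^2.410 = 257.04 pc.
p = 1/d = 1/257.04 = 0.0038904 arcsec = 3.8904 mas.

3.890 mas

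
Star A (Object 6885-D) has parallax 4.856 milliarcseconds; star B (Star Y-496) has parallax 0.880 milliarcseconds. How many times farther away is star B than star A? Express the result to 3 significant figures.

5.52

Since d = 1/p, d_B/d_A = p_A/p_B.
= 4.856 / 0.880 = 5.5182.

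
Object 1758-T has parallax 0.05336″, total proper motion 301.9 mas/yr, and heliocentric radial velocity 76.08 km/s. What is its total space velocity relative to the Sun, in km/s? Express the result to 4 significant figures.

80.67 km/s

d = 1/p = 1/0.05336″ = 18.741 pc.
μ = 301.9 mas/yr = 0.3019 ″/yr.
v_t = 4.740 μ d = 4.740 × 0.3019 × 18.741 = 26.818 km/s.
v = √(v_r² + v_t²) = √(76.08² + 26.818²) = √6507.37 = 80.668 km/s.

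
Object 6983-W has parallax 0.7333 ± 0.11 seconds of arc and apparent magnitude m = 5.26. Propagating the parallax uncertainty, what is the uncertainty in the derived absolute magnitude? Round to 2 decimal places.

M = m − 5 log₁₀ d + 5 = m + 5 log₁₀ p + 5, so ∂M/∂p = 5/(p ln 10).
σ_M = (5/ln 10) · (σ_p/p) = 2.1715 × 0.11/0.7333 = 2.1715 × 0.15001 = 0.32575.

σ_M = 0.33 mag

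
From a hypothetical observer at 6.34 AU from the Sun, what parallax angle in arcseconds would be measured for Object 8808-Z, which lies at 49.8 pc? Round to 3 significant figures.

0.127 arcsec

p (arcsec) = B (AU) / d (pc).
p = 6.34 / 49.8 = 0.12731 arcsec.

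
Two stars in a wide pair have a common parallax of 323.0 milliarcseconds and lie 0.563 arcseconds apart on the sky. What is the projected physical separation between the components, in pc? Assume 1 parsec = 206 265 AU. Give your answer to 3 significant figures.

8.45 × 10^-6 pc

d = 1/p = 1/0.3230″ = 3.096 pc.
At distance d (pc), an angle of θ arcsec spans θ·d AU: s = 0.563 × 3.096 = 1.743 AU.
= 1.743 / 206265 = 8.4503 × 10^-6 pc.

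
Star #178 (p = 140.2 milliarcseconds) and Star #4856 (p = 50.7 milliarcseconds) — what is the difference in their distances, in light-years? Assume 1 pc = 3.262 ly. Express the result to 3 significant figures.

41.1 ly

d_A = 1/0.1402″ = 7.1327 pc; d_B = 1/0.05070″ = 19.724 pc.
|d_B − d_A| = |19.724 − 7.1327| = 12.591 pc = 12.591 × 3.262 ly = 41.072 ly.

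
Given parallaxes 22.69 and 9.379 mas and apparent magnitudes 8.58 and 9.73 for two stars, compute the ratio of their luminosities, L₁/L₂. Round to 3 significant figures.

L₁/L₂ = 0.493

d₁ = 1/p₁ = 1/0.02269″ = 44.072 pc; d₂ = 1/p₂ = 1/0.009379″ = 106.62 pc.
M₁ = m₁ − 5 log₁₀ d₁ + 5 = 8.58 − 8.2208 + 5 = 5.3592.
M₂ = 9.73 − 10.1392 + 5 = 4.5908.
L₁/L₂ = 10^(0.4(M₂ − M₁)) = 10^(0.4 × (-0.7684)) = 10^(-0.30736) = 0.49277.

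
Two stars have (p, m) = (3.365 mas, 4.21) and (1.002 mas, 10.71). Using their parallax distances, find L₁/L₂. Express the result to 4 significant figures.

d₁ = 1/p₁ = 1/0.003365″ = 297.18 pc; d₂ = 1/p₂ = 1/0.001002″ = 998 pc.
M₁ = m₁ − 5 log₁₀ d₁ + 5 = 4.21 − 12.3651 + 5 = -3.1551.
M₂ = 10.71 − 14.9957 + 5 = 0.7143.
L₁/L₂ = 10^(0.4(M₂ − M₁)) = 10^(0.4 × 3.8694) = 10^1.54776 = 35.299.

L₁/L₂ = 35.30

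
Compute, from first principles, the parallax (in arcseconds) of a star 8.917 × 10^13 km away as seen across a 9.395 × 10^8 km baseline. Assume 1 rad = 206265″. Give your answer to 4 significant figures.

2.173 arcsec

θ ≈ B/d = (9.395 × 10^8) / (8.917 × 10^13) = 1.0536 × 10^-5 rad.
In arcseconds: 1.0536 × 10^-5 × 206265 = 2.1732″.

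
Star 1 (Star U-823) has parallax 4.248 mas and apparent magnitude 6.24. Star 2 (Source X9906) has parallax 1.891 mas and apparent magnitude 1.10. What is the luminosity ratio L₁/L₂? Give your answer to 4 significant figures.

L₁/L₂ = 0.001742

d₁ = 1/p₁ = 1/0.004248″ = 235.4 pc; d₂ = 1/p₂ = 1/0.001891″ = 528.82 pc.
M₁ = m₁ − 5 log₁₀ d₁ + 5 = 6.24 − 11.8590 + 5 = -0.6190.
M₂ = 1.10 − 13.6165 + 5 = -7.5165.
L₁/L₂ = 10^(0.4(M₂ − M₁)) = 10^(0.4 × (-6.8975)) = 10^(-2.75900) = 0.0017418.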